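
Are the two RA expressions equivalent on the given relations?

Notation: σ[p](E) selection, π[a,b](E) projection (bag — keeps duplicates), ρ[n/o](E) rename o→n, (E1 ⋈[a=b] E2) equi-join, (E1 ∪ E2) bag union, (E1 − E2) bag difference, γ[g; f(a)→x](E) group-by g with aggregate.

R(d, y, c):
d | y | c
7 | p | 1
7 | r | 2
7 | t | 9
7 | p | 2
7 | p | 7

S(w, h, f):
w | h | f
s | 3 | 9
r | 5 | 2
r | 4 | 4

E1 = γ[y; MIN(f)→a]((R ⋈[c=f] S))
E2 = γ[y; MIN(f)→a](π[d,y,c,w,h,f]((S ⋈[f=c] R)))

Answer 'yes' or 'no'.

E1 subexpression sizes:
  R → 5
  S → 3
  (R ⋈[c=f] S) → 3
  γ[y; MIN(f)→a]((R ⋈[c=f] S)) → 3
E2 subexpression sizes:
  S → 3
  R → 5
  (S ⋈[f=c] R) → 3
  π[d,y,c,w,h,f]((S ⋈[f=c] R)) → 3
  γ[y; MIN(f)→a](π[d,y,c,w,h,f]((S ⋈[f=c] R))) → 3

E1 and E2 produce the same multiset:
y | a
p | 2
r | 2
t | 9

yes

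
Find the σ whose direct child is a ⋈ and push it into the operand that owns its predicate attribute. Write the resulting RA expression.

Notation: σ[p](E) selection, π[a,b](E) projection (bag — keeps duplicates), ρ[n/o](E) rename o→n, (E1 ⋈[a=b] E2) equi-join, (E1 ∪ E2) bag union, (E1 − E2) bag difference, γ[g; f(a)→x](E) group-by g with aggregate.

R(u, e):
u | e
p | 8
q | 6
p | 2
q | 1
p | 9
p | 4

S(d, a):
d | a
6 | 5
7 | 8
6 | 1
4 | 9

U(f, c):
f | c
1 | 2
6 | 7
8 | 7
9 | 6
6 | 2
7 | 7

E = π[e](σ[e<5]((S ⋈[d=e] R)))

σ filters on e, owned by the right side.
E' = π[e]((S ⋈[d=e] σ[e<5](R)))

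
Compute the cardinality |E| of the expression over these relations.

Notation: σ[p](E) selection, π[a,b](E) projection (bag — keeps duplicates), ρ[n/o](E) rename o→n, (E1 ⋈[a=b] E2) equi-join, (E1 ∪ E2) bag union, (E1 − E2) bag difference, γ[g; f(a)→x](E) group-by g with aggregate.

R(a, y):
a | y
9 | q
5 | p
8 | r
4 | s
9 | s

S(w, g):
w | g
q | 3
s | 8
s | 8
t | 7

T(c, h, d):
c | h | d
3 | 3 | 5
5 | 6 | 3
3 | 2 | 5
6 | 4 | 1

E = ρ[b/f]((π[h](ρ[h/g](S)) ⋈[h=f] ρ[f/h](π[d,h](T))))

Row counts bottom-up:
  S → 4
  ρ[h/g](S) → 4
  π[h](ρ[h/g](S)) → 4
  T → 4
  π[d,h](T) → 4
  ρ[f/h](π[d,h](T)) → 4
  (π[h](ρ[h/g](S)) ⋈[h=f] ρ[f/h](π[d,h](T))) → 1
  ρ[b/f]((π[h](ρ[h/g](S)) ⋈[h=f] ρ[f/h](π[d,h](T)))) → 1

|E| = 1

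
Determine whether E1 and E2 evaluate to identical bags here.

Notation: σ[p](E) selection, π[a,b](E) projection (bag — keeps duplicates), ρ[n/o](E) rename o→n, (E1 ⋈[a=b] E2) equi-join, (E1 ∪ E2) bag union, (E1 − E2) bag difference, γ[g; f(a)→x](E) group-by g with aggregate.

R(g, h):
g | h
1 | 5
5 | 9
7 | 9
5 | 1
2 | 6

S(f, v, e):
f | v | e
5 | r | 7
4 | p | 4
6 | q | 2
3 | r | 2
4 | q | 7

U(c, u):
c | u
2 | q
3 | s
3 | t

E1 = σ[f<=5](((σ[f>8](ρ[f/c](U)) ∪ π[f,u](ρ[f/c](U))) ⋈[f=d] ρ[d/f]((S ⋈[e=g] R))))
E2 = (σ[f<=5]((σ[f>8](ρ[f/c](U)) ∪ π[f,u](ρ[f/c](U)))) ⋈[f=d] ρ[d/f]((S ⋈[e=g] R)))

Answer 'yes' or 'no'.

E1 row counts bottom-up:
  U → 3
  ρ[f/c](U) → 3
  σ[f>8](ρ[f/c](U)) → 0
  U → 3
  ρ[f/c](U) → 3
  π[f,u](ρ[f/c](U)) → 3
  (σ[f>8](ρ[f/c](U)) ∪ π[f,u](ρ[f/c](U))) → 3
  S → 5
  R → 5
  (S ⋈[e=g] R) → 4
  ρ[d/f]((S ⋈[e=g] R)) → 4
  ((σ[f>8](ρ[f/c](U)) ∪ π[f,u](ρ[f/c](U))) ⋈[f=d] ρ[d/f]((S ⋈[e=g] R))) → 2
  σ[f<=5](((σ[f>8](ρ[f/c](U)) ∪ π[f,u](ρ[f/c](U))) ⋈[f=d] ρ[d/f]((S ⋈[e=g] R)))) → 2
E2 row counts bottom-up:
  U → 3
  ρ[f/c](U) → 3
  σ[f>8](ρ[f/c](U)) → 0
  U → 3
  ρ[f/c](U) → 3
  π[f,u](ρ[f/c](U)) → 3
  (σ[f>8](ρ[f/c](U)) ∪ π[f,u](ρ[f/c](U))) → 3
  σ[f<=5]((σ[f>8](ρ[f/c](U)) ∪ π[f,u](ρ[f/c](U)))) → 3
  S → 5
  R → 5
  (S ⋈[e=g] R) → 4
  ρ[d/f]((S ⋈[e=g] R)) → 4
  (σ[f<=5]((σ[f>8](ρ[f/c](U)) ∪ π[f,u](ρ[f/c](U)))) ⋈[f=d] ρ[d/f]((S ⋈[e=g] R))) → 2

E1 and E2 produce the same multiset:
f | u | d | v | e | g | h
3 | s | 3 | r | 2 | 2 | 6
3 | t | 3 | r | 2 | 2 | 6

yes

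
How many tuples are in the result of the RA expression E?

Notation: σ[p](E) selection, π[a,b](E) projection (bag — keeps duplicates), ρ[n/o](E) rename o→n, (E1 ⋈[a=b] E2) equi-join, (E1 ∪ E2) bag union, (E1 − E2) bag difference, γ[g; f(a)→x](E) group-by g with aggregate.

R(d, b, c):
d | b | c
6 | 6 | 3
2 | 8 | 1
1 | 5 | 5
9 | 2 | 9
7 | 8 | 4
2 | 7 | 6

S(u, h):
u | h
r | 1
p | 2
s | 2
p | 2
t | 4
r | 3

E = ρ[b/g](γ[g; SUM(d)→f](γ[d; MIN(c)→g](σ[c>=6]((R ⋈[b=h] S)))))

Stepwise |·|:
  R → 6
  S → 6
  (R ⋈[b=h] S) → 3
  σ[c>=6]((R ⋈[b=h] S)) → 3
  γ[d; MIN(c)→g](σ[c>=6]((R ⋈[b=h] S))) → 1
  γ[g; SUM(d)→f](γ[d; MIN(c)→g](σ[c>=6]((R ⋈[b=h] S)))) → 1
  ρ[b/g](γ[g; SUM(d)→f](γ[d; MIN(c)→g](σ[c>=6]((R ⋈[b=h] S))))) → 1

|E| = 1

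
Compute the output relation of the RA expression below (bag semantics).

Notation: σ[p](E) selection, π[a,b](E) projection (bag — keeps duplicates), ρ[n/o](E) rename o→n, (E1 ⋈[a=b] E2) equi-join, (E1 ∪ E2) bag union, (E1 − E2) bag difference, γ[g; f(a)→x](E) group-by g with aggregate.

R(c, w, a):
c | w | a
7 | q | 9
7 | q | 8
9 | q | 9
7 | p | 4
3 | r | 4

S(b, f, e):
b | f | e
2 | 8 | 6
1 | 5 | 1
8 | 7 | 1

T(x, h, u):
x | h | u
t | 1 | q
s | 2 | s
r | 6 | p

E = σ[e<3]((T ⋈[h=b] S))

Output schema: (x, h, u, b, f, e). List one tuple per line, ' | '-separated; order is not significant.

Subexpression sizes:
  T → 3
  S → 3
  (T ⋈[h=b] S) → 2
  σ[e<3]((T ⋈[h=b] S)) → 1

== RESULT ==
x | h | u | b | f | e
t | 1 | q | 1 | 5 | 1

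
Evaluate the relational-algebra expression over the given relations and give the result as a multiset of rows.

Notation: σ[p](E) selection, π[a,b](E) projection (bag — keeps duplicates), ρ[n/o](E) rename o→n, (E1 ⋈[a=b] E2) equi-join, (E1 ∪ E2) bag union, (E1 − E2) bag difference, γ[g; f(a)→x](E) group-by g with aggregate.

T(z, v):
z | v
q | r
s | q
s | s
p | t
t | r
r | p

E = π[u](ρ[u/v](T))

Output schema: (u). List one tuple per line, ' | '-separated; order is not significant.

Subexpression sizes:
  T → 6
  ρ[u/v](T) → 6
  π[u](ρ[u/v](T)) → 6

== RESULT ==
u
p
q
r
r
s
t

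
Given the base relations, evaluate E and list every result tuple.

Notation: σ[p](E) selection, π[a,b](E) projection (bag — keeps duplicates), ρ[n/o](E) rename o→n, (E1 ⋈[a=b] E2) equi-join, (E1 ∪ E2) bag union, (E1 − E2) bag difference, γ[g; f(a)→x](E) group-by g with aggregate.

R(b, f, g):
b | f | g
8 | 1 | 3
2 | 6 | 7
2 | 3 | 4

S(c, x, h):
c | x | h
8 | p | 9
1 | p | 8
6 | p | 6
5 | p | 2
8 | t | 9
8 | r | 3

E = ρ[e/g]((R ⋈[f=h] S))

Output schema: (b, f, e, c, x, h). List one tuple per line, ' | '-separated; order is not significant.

Per-node cardinality:
  R → 3
  S → 6
  (R ⋈[f=h] S) → 2
  ρ[e/g]((R ⋈[f=h] S)) → 2

== RESULT ==
b | f | e | c | x | h
2 | 3 | 4 | 8 | r | 3
2 | 6 | 7 | 6 | p | 6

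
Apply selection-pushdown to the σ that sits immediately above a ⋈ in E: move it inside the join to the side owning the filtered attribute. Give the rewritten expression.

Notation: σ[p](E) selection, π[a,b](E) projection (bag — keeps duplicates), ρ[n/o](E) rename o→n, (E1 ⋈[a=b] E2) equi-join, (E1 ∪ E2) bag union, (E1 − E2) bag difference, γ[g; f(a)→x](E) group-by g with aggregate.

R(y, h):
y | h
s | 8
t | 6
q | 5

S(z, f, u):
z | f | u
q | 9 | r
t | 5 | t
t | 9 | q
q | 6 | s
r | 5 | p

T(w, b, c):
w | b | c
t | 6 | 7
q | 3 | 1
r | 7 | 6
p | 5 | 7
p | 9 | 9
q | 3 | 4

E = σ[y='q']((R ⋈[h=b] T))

σ filters on y, owned by the left side.
E' = (σ[y='q'](R) ⋈[h=b] T)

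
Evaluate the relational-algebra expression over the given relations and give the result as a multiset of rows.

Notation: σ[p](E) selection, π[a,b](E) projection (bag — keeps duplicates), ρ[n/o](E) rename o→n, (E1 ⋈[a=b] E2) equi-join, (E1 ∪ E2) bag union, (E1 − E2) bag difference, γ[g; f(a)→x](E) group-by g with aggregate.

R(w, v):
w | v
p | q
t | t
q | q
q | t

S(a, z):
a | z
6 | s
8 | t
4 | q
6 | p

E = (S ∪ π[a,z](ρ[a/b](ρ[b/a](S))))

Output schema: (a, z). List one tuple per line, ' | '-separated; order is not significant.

Subexpression sizes:
  S → 4
  S → 4
  ρ[b/a](S) → 4
  ρ[a/b](ρ[b/a](S)) → 4
  π[a,z](ρ[a/b](ρ[b/a](S))) → 4
  (S ∪ π[a,z](ρ[a/b](ρ[b/a](S)))) → 8

== RESULT ==
a | z
4 | q
4 | q
6 | p
6 | p
6 | s
6 | s
8 | t
8 | t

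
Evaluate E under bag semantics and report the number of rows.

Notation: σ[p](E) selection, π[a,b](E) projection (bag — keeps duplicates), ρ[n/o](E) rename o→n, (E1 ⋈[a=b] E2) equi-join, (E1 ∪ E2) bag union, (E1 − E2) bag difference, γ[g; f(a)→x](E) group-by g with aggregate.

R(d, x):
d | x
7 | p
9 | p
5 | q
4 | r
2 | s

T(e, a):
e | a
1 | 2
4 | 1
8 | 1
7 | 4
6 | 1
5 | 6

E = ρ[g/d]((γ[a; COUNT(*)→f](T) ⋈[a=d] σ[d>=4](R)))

Subexpression sizes:
  T → 6
  γ[a; COUNT(*)→f](T) → 4
  R → 5
  σ[d>=4](R) → 4
  (γ[a; COUNT(*)→f](T) ⋈[a=d] σ[d>=4](R)) → 1
  ρ[g/d]((γ[a; COUNT(*)→f](T) ⋈[a=d] σ[d>=4](R))) → 1

|E| = 1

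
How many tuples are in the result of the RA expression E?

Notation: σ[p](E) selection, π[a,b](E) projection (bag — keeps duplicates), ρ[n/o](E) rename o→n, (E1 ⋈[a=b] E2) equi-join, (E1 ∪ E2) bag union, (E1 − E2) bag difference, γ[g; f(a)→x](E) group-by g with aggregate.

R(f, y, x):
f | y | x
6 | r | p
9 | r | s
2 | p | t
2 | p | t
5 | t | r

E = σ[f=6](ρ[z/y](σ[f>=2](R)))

Subexpression sizes:
  R → 5
  σ[f>=2](R) → 5
  ρ[z/y](σ[f>=2](R)) → 5
  σ[f=6](ρ[z/y](σ[f>=2](R))) → 1

|E| = 1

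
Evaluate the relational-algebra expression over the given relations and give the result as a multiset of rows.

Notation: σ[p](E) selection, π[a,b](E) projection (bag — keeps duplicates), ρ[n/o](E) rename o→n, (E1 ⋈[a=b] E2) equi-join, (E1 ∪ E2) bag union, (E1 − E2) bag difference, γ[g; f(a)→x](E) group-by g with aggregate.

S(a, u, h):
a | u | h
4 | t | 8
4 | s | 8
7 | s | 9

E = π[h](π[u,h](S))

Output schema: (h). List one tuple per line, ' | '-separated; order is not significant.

Stepwise |·|:
  S → 3
  π[u,h](S) → 3
  π[h](π[u,h](S)) → 3

== RESULT ==
h
8
8
9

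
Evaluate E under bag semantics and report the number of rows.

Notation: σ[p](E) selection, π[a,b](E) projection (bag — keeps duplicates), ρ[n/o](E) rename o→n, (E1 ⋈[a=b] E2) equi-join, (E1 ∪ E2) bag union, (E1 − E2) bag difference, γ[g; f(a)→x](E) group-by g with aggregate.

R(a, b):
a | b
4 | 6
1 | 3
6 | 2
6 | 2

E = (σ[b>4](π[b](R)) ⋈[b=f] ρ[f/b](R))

Stepwise |·|:
  R → 4
  π[b](R) → 4
  σ[b>4](π[b](R)) → 1
  R → 4
  ρ[f/b](R) → 4
  (σ[b>4](π[b](R)) ⋈[b=f] ρ[f/b](R)) → 1

|E| = 1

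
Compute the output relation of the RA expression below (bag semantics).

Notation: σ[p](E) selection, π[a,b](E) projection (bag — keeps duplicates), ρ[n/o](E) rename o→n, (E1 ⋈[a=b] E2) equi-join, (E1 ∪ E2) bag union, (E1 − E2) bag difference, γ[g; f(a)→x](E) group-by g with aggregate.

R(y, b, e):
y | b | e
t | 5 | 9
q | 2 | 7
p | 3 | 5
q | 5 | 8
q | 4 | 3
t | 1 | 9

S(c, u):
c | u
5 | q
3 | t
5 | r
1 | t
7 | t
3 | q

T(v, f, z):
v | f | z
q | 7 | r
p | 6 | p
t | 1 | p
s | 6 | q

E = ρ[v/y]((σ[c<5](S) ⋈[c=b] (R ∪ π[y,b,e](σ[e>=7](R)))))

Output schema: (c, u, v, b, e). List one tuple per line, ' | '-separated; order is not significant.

Row counts bottom-up:
  S → 6
  σ[c<5](S) → 3
  R → 6
  R → 6
  σ[e>=7](R) → 4
  π[y,b,e](σ[e>=7](R)) → 4
  (R ∪ π[y,b,e](σ[e>=7](R))) → 10
  (σ[c<5](S) ⋈[c=b] (R ∪ π[y,b,e](σ[e>=7](R)))) → 4
  ρ[v/y]((σ[c<5](S) ⋈[c=b] (R ∪ π[y,b,e](σ[e>=7](R))))) → 4

== RESULT ==
c | u | v | b | e
1 | t | t | 1 | 9
1 | t | t | 1 | 9
3 | q | p | 3 | 5
3 | t | p | 3 | 5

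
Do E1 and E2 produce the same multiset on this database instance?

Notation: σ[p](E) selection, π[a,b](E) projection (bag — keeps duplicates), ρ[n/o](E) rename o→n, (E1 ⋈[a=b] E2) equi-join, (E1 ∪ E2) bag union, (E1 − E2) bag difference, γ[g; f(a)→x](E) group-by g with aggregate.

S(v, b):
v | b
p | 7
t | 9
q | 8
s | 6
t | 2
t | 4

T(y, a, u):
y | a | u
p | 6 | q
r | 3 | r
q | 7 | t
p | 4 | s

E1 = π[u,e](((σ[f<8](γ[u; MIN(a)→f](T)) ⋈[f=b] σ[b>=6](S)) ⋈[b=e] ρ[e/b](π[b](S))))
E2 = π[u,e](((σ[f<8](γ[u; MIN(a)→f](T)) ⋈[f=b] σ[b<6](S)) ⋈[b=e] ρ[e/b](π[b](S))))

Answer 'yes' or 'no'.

E1 row counts bottom-up:
  T → 4
  γ[u; MIN(a)→f](T) → 4
  σ[f<8](γ[u; MIN(a)→f](T)) → 4
  S → 6
  σ[b>=6](S) → 4
  (σ[f<8](γ[u; MIN(a)→f](T)) ⋈[f=b] σ[b>=6](S)) → 2
  S → 6
  π[b](S) → 6
  ρ[e/b](π[b](S)) → 6
  ((σ[f<8](γ[u; MIN(a)→f](T)) ⋈[f=b] σ[b>=6](S)) ⋈[b=e] ρ[e/b](π[b](S))) → 2
  π[u,e](((σ[f<8](γ[u; MIN(a)→f](T)) ⋈[f=b] σ[b>=6](S)) ⋈[b=e] ρ[e/b](π[b](S)))) → 2
E2 row counts bottom-up:
  T → 4
  γ[u; MIN(a)→f](T) → 4
  σ[f<8](γ[u; MIN(a)→f](T)) → 4
  S → 6
  σ[b<6](S) → 2
  (σ[f<8](γ[u; MIN(a)→f](T)) ⋈[f=b] σ[b<6](S)) → 1
  S → 6
  π[b](S) → 6
  ρ[e/b](π[b](S)) → 6
  ((σ[f<8](γ[u; MIN(a)→f](T)) ⋈[f=b] σ[b<6](S)) ⋈[b=e] ρ[e/b](π[b](S))) → 1
  π[u,e](((σ[f<8](γ[u; MIN(a)→f](T)) ⋈[f=b] σ[b<6](S)) ⋈[b=e] ρ[e/b](π[b](S)))) → 1

E1 result:
u | e
q | 6
t | 7
E2 result:
u | e
s | 4
Witness: ('s', 4) appears 0× in E1 but 1× in E2.

no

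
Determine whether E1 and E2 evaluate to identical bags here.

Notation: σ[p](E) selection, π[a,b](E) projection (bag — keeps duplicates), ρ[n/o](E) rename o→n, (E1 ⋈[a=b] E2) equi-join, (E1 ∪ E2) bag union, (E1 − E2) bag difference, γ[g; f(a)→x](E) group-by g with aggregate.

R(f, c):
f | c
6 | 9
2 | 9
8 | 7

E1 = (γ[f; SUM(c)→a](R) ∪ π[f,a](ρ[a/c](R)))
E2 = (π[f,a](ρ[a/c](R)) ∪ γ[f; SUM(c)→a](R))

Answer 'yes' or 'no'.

E1 subexpression sizes:
  R → 3
  γ[f; SUM(c)→a](R) → 3
  R → 3
  ρ[a/c](R) → 3
  π[f,a](ρ[a/c](R)) → 3
  (γ[f; SUM(c)→a](R) ∪ π[f,a](ρ[a/c](R))) → 6
E2 subexpression sizes:
  R → 3
  ρ[a/c](R) → 3
  π[f,a](ρ[a/c](R)) → 3
  R → 3
  γ[f; SUM(c)→a](R) → 3
  (π[f,a](ρ[a/c](R)) ∪ γ[f; SUM(c)→a](R)) → 6

E1 and E2 produce the same multiset:
f | a
2 | 9
2 | 9
6 | 9
6 | 9
8 | 7
8 | 7

yes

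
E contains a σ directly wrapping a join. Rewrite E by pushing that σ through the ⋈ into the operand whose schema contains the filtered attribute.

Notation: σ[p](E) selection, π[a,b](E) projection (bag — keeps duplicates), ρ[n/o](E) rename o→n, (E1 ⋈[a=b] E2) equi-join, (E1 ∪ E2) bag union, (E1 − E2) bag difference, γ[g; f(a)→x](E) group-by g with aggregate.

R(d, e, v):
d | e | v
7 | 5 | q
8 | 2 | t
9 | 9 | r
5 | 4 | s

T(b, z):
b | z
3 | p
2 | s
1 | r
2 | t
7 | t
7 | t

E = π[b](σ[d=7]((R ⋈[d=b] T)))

σ filters on d, owned by the left side.
E' = π[b]((σ[d=7](R) ⋈[d=b] T))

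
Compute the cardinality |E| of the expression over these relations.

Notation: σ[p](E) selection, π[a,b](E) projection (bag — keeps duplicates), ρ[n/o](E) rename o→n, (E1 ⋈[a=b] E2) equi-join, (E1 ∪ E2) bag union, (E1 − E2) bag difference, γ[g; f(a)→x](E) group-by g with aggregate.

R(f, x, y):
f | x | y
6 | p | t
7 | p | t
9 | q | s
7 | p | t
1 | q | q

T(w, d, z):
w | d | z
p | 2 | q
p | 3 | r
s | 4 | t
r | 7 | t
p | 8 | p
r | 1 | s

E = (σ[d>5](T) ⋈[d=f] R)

Subexpression sizes:
  T → 6
  σ[d>5](T) → 2
  R → 5
  (σ[d>5](T) ⋈[d=f] R) → 2

|E| = 2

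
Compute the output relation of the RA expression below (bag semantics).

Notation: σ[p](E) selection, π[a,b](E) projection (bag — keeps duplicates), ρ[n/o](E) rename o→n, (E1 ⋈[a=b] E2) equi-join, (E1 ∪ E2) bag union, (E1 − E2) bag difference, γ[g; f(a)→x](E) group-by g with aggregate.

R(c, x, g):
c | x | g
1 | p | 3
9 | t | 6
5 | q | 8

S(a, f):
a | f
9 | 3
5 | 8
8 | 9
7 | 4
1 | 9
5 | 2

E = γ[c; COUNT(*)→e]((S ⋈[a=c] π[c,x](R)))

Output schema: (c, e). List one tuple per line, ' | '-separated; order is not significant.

Stepwise |·|:
  S → 6
  R → 3
  π[c,x](R) → 3
  (S ⋈[a=c] π[c,x](R)) → 4
  γ[c; COUNT(*)→e]((S ⋈[a=c] π[c,x](R))) → 3

== RESULT ==
c | e
1 | 1
5 | 2
9 | 1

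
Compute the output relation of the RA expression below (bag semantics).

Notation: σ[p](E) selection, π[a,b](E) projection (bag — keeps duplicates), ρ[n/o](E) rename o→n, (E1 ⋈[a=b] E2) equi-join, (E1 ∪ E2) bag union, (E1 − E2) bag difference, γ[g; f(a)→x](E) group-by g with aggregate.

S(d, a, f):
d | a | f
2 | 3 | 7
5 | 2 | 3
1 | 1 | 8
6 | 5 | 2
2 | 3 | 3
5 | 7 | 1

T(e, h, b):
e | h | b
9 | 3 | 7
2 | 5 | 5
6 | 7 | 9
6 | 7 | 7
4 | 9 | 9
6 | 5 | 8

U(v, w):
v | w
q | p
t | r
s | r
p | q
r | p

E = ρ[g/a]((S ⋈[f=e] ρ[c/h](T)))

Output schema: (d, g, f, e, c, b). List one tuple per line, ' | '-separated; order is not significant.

Subexpression sizes:
  S → 6
  T → 6
  ρ[c/h](T) → 6
  (S ⋈[f=e] ρ[c/h](T)) → 1
  ρ[g/a]((S ⋈[f=e] ρ[c/h](T))) → 1

== RESULT ==
d | g | f | e | c | b
6 | 5 | 2 | 2 | 5 | 5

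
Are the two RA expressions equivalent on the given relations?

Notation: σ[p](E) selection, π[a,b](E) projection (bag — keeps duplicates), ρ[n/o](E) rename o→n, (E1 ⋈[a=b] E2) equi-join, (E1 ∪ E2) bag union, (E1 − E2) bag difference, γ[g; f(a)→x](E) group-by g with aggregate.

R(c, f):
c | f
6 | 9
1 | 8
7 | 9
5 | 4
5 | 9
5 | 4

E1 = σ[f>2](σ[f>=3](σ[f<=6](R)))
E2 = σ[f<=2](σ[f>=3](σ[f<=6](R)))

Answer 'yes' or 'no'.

E1 row counts bottom-up:
  R → 6
  σ[f<=6](R) → 2
  σ[f>=3](σ[f<=6](R)) → 2
  σ[f>2](σ[f>=3](σ[f<=6](R))) → 2
E2 row counts bottom-up:
  R → 6
  σ[f<=6](R) → 2
  σ[f>=3](σ[f<=6](R)) → 2
  σ[f<=2](σ[f>=3](σ[f<=6](R))) → 0

E1 result:
c | f
5 | 4
5 | 4
E2 result:
c | f
(0 rows)
Witness: (5, 4) appears 2× in E1 but 0× in E2.

no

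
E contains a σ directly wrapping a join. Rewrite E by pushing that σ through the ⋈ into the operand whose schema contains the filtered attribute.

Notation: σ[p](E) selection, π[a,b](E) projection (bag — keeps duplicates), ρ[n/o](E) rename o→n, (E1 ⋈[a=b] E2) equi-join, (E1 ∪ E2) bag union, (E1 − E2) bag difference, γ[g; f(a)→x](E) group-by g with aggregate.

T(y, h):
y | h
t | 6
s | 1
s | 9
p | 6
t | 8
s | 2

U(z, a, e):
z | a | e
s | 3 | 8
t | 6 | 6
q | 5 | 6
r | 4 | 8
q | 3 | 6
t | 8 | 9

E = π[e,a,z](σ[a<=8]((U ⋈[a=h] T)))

σ filters on a, owned by the left side.
E' = π[e,a,z]((σ[a<=8](U) ⋈[a=h] T))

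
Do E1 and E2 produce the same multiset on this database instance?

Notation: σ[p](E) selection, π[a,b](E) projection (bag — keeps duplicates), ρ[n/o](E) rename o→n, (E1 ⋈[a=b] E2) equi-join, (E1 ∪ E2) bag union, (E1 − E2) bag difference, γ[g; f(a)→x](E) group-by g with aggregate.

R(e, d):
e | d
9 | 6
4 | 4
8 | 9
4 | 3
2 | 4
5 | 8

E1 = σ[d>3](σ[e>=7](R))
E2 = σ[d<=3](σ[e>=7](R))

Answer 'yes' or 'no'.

E1 row counts bottom-up:
  R → 6
  σ[e>=7](R) → 2
  σ[d>3](σ[e>=7](R)) → 2
E2 row counts bottom-up:
  R → 6
  σ[e>=7](R) → 2
  σ[d<=3](σ[e>=7](R)) → 0

E1 result:
e | d
8 | 9
9 | 6
E2 result:
e | d
(0 rows)
Witness: (9, 6) appears 1× in E1 but 0× in E2.

no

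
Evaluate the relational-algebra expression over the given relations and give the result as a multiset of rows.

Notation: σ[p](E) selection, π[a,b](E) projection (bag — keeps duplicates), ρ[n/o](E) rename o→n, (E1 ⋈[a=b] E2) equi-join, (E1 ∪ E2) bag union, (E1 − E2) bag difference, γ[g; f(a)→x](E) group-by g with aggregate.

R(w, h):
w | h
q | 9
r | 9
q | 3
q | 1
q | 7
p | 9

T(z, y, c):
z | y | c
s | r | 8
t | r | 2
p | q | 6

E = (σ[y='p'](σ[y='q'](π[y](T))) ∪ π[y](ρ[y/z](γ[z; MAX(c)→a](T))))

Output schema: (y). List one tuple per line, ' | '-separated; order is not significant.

Per-node cardinality:
  T → 3
  π[y](T) → 3
  σ[y='q'](π[y](T)) → 1
  σ[y='p'](σ[y='q'](π[y](T))) → 0
  T → 3
  γ[z; MAX(c)→a](T) → 3
  ρ[y/z](γ[z; MAX(c)→a](T)) → 3
  π[y](ρ[y/z](γ[z; MAX(c)→a](T))) → 3
  (σ[y='p'](σ[y='q'](π[y](T))) ∪ π[y](ρ[y/z](γ[z; MAX(c)→a](T)))) → 3

== RESULT ==
y
p
s
t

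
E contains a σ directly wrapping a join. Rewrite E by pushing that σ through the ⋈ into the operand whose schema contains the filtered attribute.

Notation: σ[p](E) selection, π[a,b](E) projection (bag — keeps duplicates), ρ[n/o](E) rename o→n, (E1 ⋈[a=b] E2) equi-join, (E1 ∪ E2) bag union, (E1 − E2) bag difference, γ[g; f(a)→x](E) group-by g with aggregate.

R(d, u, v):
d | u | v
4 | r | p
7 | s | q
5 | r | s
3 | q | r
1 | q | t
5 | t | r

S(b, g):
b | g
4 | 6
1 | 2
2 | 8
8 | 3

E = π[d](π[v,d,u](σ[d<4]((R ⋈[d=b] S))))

σ filters on d, owned by the left side.
E' = π[d](π[v,d,u]((σ[d<4](R) ⋈[d=b] S)))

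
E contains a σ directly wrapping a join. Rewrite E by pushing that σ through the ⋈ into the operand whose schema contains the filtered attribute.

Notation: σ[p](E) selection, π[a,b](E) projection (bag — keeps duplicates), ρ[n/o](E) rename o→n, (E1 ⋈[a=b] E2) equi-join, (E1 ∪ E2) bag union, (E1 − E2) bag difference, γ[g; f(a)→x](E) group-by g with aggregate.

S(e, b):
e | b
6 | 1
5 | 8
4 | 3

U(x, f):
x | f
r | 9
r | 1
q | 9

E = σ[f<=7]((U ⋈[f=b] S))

σ filters on f, owned by the left side.
E' = (σ[f<=7](U) ⋈[f=b] S)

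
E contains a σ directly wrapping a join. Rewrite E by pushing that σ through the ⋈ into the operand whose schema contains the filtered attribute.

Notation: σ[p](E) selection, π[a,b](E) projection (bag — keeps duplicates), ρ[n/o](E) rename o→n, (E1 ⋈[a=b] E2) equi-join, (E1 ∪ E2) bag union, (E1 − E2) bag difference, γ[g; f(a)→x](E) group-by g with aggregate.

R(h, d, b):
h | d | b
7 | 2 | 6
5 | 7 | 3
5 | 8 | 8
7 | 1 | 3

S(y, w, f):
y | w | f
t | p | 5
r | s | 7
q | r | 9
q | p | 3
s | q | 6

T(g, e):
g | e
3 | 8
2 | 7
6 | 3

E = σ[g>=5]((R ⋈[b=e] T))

σ filters on g, owned by the right side.
E' = (R ⋈[b=e] σ[g>=5](T))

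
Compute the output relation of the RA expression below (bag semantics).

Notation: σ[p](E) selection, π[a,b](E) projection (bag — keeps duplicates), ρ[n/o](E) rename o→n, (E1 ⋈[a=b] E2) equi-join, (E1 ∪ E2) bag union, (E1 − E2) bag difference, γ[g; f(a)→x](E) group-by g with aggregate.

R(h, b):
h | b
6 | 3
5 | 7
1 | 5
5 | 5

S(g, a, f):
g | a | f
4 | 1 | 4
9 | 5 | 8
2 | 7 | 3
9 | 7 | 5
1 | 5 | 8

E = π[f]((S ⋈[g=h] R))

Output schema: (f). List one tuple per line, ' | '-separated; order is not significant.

Row counts bottom-up:
  S → 5
  R → 4
  (S ⋈[g=h] R) → 1
  π[f]((S ⋈[g=h] R)) → 1

== RESULT ==
f
8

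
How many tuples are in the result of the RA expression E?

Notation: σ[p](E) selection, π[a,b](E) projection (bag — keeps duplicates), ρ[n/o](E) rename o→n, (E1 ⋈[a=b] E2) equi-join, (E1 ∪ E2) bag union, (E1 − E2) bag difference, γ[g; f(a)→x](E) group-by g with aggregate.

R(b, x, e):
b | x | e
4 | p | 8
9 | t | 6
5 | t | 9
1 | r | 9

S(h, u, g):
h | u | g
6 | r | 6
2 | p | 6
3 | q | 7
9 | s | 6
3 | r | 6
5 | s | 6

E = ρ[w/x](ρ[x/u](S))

Per-node cardinality:
  S → 6
  ρ[x/u](S) → 6
  ρ[w/x](ρ[x/u](S)) → 6

|E| = 6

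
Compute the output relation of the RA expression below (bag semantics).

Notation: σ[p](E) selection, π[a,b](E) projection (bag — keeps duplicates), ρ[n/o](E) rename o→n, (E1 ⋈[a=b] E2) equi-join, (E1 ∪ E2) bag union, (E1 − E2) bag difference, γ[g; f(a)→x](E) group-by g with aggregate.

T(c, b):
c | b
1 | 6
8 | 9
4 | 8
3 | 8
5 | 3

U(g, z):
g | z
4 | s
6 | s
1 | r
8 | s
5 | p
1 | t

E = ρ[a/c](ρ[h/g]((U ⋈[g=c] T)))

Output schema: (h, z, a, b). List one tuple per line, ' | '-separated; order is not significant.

Subexpression sizes:
  U → 6
  T → 5
  (U ⋈[g=c] T) → 5
  ρ[h/g]((U ⋈[g=c] T)) → 5
  ρ[a/c](ρ[h/g]((U ⋈[g=c] T))) → 5

== RESULT ==
h | z | a | b
1 | r | 1 | 6
1 | t | 1 | 6
4 | s | 4 | 8
5 | p | 5 | 3
8 | s | 8 | 9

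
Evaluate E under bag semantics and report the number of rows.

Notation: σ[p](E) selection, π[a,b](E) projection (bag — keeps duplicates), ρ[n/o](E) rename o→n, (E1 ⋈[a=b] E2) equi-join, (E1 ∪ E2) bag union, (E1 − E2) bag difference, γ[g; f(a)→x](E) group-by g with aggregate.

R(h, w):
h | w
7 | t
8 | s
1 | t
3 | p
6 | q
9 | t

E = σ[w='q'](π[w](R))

Subexpression sizes:
  R → 6
  π[w](R) → 6
  σ[w='q'](π[w](R)) → 1

|E| = 1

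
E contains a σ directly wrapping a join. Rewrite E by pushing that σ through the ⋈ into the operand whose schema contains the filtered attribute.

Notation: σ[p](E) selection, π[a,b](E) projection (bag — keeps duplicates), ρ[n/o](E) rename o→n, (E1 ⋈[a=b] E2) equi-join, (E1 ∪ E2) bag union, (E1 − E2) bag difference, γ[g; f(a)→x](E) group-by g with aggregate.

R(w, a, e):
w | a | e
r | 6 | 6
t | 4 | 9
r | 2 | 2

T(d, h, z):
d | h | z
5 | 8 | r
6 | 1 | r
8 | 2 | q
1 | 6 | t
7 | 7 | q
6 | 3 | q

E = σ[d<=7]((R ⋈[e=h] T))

σ filters on d, owned by the right side.
E' = (R ⋈[e=h] σ[d<=7](T))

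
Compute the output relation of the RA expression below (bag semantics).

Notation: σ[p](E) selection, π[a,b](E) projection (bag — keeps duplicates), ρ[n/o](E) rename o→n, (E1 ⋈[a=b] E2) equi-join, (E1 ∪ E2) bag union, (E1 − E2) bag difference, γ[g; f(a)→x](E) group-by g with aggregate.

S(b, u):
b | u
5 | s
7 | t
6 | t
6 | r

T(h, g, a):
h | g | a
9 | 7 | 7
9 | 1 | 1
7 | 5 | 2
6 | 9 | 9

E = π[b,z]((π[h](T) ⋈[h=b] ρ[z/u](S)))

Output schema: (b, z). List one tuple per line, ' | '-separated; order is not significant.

Per-node cardinality:
  T → 4
  π[h](T) → 4
  S → 4
  ρ[z/u](S) → 4
  (π[h](T) ⋈[h=b] ρ[z/u](S)) → 3
  π[b,z]((π[h](T) ⋈[h=b] ρ[z/u](S))) → 3

== RESULT ==
b | z
6 | r
6 | t
7 | t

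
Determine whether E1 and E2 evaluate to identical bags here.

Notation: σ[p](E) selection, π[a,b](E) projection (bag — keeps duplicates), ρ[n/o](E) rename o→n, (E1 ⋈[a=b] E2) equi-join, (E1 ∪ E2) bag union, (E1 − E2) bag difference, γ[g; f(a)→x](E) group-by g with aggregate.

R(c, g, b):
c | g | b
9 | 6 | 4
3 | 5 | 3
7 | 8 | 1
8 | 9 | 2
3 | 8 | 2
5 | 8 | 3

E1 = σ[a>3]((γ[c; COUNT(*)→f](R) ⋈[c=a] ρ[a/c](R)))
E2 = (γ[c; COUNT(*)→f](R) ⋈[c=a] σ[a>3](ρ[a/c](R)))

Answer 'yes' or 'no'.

E1 stepwise |·|:
  R → 6
  γ[c; COUNT(*)→f](R) → 5
  R → 6
  ρ[a/c](R) → 6
  (γ[c; COUNT(*)→f](R) ⋈[c=a] ρ[a/c](R)) → 6
  σ[a>3]((γ[c; COUNT(*)→f](R) ⋈[c=a] ρ[a/c](R))) → 4
E2 stepwise |·|:
  R → 6
  γ[c; COUNT(*)→f](R) → 5
  R → 6
  ρ[a/c](R) → 6
  σ[a>3](ρ[a/c](R)) → 4
  (γ[c; COUNT(*)→f](R) ⋈[c=a] σ[a>3](ρ[a/c](R))) → 4

E1 and E2 produce the same multiset:
c | f | a | g | b
5 | 1 | 5 | 8 | 3
7 | 1 | 7 | 8 | 1
8 | 1 | 8 | 9 | 2
9 | 1 | 9 | 6 | 4

yes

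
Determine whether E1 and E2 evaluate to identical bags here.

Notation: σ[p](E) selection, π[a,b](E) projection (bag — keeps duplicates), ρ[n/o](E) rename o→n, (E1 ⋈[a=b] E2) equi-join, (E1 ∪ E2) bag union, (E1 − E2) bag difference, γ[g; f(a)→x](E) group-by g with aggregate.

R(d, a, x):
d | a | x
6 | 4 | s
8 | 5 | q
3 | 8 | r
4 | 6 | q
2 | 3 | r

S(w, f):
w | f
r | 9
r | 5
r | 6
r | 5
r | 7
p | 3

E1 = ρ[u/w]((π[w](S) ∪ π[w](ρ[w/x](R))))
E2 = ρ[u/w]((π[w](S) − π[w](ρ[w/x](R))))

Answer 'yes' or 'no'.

E1 row counts bottom-up:
  S → 6
  π[w](S) → 6
  R → 5
  ρ[w/x](R) → 5
  π[w](ρ[w/x](R)) → 5
  (π[w](S) ∪ π[w](ρ[w/x](R))) → 11
  ρ[u/w]((π[w](S) ∪ π[w](ρ[w/x](R)))) → 11
E2 row counts bottom-up:
  S → 6
  π[w](S) → 6
  R → 5
  ρ[w/x](R) → 5
  π[w](ρ[w/x](R)) → 5
  (π[w](S) − π[w](ρ[w/x](R))) → 4
  ρ[u/w]((π[w](S) − π[w](ρ[w/x](R)))) → 4

E1 result:
u
p
q
q
r
r
r
r
r
r
r
s
E2 result:
u
p
r
r
r
Witness: ('s',) appears 1× in E1 but 0× in E2.

no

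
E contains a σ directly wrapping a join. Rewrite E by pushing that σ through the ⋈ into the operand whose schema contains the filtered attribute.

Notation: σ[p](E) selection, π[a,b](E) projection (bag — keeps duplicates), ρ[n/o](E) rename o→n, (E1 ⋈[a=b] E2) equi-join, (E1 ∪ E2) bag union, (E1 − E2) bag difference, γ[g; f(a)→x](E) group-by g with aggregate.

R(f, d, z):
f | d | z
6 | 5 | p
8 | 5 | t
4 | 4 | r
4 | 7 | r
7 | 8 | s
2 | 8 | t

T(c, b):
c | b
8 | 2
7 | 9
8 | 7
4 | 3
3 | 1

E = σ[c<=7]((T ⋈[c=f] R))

σ filters on c, owned by the left side.
E' = (σ[c<=7](T) ⋈[c=f] R)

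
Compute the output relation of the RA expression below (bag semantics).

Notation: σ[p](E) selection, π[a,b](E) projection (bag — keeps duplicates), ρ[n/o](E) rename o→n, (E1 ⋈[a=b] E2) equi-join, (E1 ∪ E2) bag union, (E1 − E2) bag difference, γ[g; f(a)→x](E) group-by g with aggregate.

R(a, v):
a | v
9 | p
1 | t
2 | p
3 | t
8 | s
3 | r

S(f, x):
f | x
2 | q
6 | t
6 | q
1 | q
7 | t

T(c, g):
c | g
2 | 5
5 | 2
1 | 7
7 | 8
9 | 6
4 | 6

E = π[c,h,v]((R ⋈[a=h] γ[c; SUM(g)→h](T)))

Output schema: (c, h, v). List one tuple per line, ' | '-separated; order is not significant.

Row counts bottom-up:
  R → 6
  T → 6
  γ[c; SUM(g)→h](T) → 6
  (R ⋈[a=h] γ[c; SUM(g)→h](T)) → 2
  π[c,h,v]((R ⋈[a=h] γ[c; SUM(g)→h](T))) → 2

== RESULT ==
c | h | v
5 | 2 | p
7 | 8 | s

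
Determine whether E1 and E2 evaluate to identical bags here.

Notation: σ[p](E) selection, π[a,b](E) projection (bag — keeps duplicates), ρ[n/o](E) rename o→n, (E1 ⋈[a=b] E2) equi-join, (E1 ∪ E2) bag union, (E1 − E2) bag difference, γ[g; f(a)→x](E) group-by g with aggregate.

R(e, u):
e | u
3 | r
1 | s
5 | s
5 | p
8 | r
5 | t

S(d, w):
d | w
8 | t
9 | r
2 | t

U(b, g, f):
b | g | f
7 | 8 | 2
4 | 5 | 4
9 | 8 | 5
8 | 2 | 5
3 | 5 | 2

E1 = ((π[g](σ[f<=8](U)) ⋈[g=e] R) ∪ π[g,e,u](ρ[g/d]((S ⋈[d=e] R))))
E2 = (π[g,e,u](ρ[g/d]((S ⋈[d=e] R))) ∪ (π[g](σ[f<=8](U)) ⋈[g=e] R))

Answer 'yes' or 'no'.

E1 stepwise |·|:
  U → 5
  σ[f<=8](U) → 5
  π[g](σ[f<=8](U)) → 5
  R → 6
  (π[g](σ[f<=8](U)) ⋈[g=e] R) → 8
  S → 3
  R → 6
  (S ⋈[d=e] R) → 1
  ρ[g/d]((S ⋈[d=e] R)) → 1
  π[g,e,u](ρ[g/d]((S ⋈[d=e] R))) → 1
  ((π[g](σ[f<=8](U)) ⋈[g=e] R) ∪ π[g,e,u](ρ[g/d]((S ⋈[d=e] R)))) → 9
E2 stepwise |·|:
  S → 3
  R → 6
  (S ⋈[d=e] R) → 1
  ρ[g/d]((S ⋈[d=e] R)) → 1
  π[g,e,u](ρ[g/d]((S ⋈[d=e] R))) → 1
  U → 5
  σ[f<=8](U) → 5
  π[g](σ[f<=8](U)) → 5
  R → 6
  (π[g](σ[f<=8](U)) ⋈[g=e] R) → 8
  (π[g,e,u](ρ[g/d]((S ⋈[d=e] R))) ∪ (π[g](σ[f<=8](U)) ⋈[g=e] R)) → 9

E1 and E2 produce the same multiset:
g | e | u
5 | 5 | p
5 | 5 | p
5 | 5 | s
5 | 5 | s
5 | 5 | t
5 | 5 | t
8 | 8 | r
8 | 8 | r
8 | 8 | r

yes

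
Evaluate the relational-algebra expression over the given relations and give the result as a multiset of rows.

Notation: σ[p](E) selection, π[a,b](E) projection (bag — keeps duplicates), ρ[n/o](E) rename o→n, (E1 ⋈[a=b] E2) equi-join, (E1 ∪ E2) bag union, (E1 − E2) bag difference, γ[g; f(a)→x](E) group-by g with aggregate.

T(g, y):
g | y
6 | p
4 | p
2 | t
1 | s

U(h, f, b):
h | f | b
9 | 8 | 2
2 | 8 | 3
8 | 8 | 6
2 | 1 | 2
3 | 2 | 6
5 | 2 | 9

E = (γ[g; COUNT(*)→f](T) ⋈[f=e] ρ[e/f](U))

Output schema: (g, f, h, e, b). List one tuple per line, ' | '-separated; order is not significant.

Row counts bottom-up:
  T → 4
  γ[g; COUNT(*)→f](T) → 4
  U → 6
  ρ[e/f](U) → 6
  (γ[g; COUNT(*)→f](T) ⋈[f=e] ρ[e/f](U)) → 4

== RESULT ==
g | f | h | e | b
1 | 1 | 2 | 1 | 2
2 | 1 | 2 | 1 | 2
4 | 1 | 2 | 1 | 2
6 | 1 | 2 | 1 | 2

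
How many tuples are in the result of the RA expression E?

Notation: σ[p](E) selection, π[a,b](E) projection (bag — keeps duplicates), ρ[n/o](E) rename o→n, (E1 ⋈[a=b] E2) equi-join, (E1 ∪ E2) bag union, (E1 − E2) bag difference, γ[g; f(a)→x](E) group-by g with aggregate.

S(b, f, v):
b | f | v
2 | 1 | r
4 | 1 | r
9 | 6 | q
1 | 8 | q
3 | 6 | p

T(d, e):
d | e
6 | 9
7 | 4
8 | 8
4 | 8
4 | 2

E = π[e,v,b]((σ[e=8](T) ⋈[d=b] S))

Per-node cardinality:
  T → 5
  σ[e=8](T) → 2
  S → 5
  (σ[e=8](T) ⋈[d=b] S) → 1
  π[e,v,b]((σ[e=8](T) ⋈[d=b] S)) → 1

|E| = 1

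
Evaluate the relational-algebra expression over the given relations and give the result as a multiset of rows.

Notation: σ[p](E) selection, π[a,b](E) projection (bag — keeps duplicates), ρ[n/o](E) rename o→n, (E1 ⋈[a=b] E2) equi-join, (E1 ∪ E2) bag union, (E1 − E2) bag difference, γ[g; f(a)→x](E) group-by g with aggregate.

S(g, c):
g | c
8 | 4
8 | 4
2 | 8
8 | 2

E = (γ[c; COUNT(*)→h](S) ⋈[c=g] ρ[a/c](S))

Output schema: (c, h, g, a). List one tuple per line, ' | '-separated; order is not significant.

Row counts bottom-up:
  S → 4
  γ[c; COUNT(*)→h](S) → 3
  S → 4
  ρ[a/c](S) → 4
  (γ[c; COUNT(*)→h](S) ⋈[c=g] ρ[a/c](S)) → 4

== RESULT ==
c | h | g | a
2 | 1 | 2 | 8
8 | 1 | 8 | 2
8 | 1 | 8 | 4
8 | 1 | 8 | 4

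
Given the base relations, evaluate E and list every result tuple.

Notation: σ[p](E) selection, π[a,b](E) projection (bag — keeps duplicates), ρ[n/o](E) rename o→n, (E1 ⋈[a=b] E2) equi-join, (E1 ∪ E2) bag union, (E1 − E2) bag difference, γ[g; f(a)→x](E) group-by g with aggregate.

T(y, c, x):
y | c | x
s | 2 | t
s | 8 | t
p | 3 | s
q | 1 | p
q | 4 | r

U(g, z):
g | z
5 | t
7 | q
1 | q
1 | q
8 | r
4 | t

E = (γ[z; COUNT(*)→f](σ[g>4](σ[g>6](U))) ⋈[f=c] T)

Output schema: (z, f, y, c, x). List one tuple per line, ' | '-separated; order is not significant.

Per-node cardinality:
  U → 6
  σ[g>6](U) → 2
  σ[g>4](σ[g>6](U)) → 2
  γ[z; COUNT(*)→f](σ[g>4](σ[g>6](U))) → 2
  T → 5
  (γ[z; COUNT(*)→f](σ[g>4](σ[g>6](U))) ⋈[f=c] T) → 2

== RESULT ==
z | f | y | c | x
q | 1 | q | 1 | p
r | 1 | q | 1 | p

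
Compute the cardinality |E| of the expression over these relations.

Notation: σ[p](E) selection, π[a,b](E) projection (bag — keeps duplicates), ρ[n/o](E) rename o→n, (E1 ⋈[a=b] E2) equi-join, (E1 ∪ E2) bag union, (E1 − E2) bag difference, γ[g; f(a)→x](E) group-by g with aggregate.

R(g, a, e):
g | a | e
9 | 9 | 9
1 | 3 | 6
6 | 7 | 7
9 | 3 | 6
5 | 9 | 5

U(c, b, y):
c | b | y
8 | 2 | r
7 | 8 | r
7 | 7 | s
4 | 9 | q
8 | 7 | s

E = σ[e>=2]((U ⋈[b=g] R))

Stepwise |·|:
  U → 5
  R → 5
  (U ⋈[b=g] R) → 2
  σ[e>=2]((U ⋈[b=g] R)) → 2

|E| = 2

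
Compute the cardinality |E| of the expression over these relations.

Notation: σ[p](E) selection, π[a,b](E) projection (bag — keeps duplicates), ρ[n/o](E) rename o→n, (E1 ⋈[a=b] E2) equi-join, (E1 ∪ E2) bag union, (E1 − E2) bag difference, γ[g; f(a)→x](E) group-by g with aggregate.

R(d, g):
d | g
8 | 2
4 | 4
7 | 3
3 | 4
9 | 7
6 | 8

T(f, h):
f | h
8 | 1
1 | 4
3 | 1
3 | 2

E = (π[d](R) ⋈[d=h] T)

Subexpression sizes:
  R → 6
  π[d](R) → 6
  T → 4
  (π[d](R) ⋈[d=h] T) → 1

|E| = 1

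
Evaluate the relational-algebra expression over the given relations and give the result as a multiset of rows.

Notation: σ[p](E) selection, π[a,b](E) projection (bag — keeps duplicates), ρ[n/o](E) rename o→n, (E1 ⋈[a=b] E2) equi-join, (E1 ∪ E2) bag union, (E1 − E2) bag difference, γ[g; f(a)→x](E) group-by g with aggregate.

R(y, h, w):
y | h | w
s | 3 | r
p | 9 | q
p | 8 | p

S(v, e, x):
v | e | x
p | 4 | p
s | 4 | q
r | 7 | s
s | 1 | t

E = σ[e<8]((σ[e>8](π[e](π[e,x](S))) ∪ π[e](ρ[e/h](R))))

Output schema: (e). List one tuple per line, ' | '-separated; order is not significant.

Subexpression sizes:
  S → 4
  π[e,x](S) → 4
  π[e](π[e,x](S)) → 4
  σ[e>8](π[e](π[e,x](S))) → 0
  R → 3
  ρ[e/h](R) → 3
  π[e](ρ[e/h](R)) → 3
  (σ[e>8](π[e](π[e,x](S))) ∪ π[e](ρ[e/h](R))) → 3
  σ[e<8]((σ[e>8](π[e](π[e,x](S))) ∪ π[e](ρ[e/h](R)))) → 1

== RESULT ==
e
3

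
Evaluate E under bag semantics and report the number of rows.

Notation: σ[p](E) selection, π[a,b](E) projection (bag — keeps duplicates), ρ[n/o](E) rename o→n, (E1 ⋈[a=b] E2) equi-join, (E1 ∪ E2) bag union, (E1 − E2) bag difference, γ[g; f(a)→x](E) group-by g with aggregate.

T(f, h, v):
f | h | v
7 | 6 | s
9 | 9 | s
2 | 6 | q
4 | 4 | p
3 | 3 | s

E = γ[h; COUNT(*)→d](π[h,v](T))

Per-node cardinality:
  T → 5
  π[h,v](T) → 5
  γ[h; COUNT(*)→d](π[h,v](T)) → 4

|E| = 4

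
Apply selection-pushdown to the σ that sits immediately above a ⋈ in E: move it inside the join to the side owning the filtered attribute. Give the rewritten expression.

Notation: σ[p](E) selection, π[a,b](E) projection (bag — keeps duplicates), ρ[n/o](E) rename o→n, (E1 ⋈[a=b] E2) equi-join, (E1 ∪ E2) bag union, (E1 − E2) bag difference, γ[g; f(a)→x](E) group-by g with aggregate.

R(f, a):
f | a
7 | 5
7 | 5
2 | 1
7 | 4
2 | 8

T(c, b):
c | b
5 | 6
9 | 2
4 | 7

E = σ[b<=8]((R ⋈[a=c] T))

σ filters on b, owned by the right side.
E' = (R ⋈[a=c] σ[b<=8](T))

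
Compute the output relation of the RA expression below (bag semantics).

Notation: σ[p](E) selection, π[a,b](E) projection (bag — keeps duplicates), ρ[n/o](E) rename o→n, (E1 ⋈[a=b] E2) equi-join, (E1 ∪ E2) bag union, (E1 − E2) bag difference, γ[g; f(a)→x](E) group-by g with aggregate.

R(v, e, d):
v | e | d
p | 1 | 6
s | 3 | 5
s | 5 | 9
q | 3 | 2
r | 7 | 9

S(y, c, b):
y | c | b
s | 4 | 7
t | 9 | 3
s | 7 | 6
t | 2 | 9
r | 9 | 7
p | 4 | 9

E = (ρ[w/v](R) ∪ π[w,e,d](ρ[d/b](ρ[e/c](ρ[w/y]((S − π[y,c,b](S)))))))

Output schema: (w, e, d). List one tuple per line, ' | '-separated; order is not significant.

Row counts bottom-up:
  R → 5
  ρ[w/v](R) → 5
  S → 6
  S → 6
  π[y,c,b](S) → 6
  (S − π[y,c,b](S)) → 0
  ρ[w/y]((S − π[y,c,b](S))) → 0
  ρ[e/c](ρ[w/y]((S − π[y,c,b](S)))) → 0
  ρ[d/b](ρ[e/c](ρ[w/y]((S − π[y,c,b](S))))) → 0
  π[w,e,d](ρ[d/b](ρ[e/c](ρ[w/y]((S − π[y,c,b](S)))))) → 0
  (ρ[w/v](R) ∪ π[w,e,d](ρ[d/b](ρ[e/c](ρ[w/y]((S − π[y,c,b](S))))))) → 5

== RESULT ==
w | e | d
p | 1 | 6
q | 3 | 2
r | 7 | 9
s | 3 | 5
s | 5 | 9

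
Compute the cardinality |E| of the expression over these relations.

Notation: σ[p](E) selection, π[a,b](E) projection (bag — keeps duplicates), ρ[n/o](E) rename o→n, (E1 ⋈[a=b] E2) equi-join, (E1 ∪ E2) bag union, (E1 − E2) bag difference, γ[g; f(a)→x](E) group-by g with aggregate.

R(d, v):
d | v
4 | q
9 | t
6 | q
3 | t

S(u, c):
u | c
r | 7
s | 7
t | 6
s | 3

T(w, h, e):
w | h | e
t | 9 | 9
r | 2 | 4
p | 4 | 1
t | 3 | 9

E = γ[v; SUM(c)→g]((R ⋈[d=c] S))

Stepwise |·|:
  R → 4
  S → 4
  (R ⋈[d=c] S) → 2
  γ[v; SUM(c)→g]((R ⋈[d=c] S)) → 2

|E| = 2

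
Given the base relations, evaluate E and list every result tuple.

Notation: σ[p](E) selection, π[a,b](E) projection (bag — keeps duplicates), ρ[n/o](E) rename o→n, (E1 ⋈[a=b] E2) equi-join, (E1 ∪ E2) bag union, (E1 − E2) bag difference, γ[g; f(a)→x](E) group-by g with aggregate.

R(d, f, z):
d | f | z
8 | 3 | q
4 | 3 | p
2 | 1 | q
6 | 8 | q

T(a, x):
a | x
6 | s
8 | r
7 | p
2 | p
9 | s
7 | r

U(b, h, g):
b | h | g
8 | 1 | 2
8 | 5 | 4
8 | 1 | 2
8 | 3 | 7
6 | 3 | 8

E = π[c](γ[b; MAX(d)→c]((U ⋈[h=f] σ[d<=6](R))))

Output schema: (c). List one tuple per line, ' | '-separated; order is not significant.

Per-node cardinality:
  U → 5
  R → 4
  σ[d<=6](R) → 3
  (U ⋈[h=f] σ[d<=6](R)) → 4
  γ[b; MAX(d)→c]((U ⋈[h=f] σ[d<=6](R))) → 2
  π[c](γ[b; MAX(d)→c]((U ⋈[h=f] σ[d<=6](R)))) → 2

== RESULT ==
c
4
4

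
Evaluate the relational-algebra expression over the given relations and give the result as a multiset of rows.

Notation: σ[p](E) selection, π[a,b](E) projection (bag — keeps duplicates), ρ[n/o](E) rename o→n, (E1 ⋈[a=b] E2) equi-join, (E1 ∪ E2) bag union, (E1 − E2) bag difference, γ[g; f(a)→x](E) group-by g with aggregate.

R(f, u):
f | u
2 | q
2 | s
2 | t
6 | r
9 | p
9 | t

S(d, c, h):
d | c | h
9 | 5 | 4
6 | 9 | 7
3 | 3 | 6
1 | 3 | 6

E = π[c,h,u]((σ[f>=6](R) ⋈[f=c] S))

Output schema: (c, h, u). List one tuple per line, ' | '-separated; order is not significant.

Subexpression sizes:
  R → 6
  σ[f>=6](R) → 3
  S → 4
  (σ[f>=6](R) ⋈[f=c] S) → 2
  π[c,h,u]((σ[f>=6](R) ⋈[f=c] S)) → 2

== RESULT ==
c | h | u
9 | 7 | p
9 | 7 | t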